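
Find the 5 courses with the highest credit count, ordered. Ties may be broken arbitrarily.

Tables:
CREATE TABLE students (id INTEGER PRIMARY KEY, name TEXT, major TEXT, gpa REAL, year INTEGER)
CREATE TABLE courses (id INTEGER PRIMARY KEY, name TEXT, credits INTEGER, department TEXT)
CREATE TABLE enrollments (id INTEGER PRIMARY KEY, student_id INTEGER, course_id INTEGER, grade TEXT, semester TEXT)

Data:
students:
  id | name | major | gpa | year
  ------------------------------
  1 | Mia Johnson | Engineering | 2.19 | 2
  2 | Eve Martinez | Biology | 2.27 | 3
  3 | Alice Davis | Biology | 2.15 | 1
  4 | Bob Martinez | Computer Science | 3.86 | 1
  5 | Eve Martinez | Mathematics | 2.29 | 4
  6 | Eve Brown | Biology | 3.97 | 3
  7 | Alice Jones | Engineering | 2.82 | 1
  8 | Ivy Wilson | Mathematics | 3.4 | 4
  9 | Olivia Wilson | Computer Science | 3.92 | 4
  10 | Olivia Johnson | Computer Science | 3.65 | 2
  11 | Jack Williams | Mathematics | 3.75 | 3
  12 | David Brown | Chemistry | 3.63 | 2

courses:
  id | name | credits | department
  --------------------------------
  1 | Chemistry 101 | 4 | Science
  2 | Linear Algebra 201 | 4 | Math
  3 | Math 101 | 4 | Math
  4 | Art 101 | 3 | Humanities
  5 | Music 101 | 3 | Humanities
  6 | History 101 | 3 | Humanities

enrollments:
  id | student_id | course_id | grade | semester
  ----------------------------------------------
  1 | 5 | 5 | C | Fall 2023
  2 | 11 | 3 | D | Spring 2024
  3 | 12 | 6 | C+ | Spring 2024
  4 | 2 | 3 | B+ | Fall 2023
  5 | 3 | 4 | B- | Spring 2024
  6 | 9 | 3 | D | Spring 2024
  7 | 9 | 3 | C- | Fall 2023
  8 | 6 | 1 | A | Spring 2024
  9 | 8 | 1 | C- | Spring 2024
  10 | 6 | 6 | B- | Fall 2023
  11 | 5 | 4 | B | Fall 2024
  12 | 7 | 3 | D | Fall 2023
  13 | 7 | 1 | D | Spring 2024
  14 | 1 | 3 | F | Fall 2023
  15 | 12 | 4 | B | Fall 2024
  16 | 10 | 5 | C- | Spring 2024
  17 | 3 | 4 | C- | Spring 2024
SELECT name, credits FROM courses ORDER BY credits DESC LIMIT 5

Execution result:
name | credits
Chemistry 101 | 4
Linear Algebra 201 | 4
Math 101 | 4
Art 101 | 3
Music 101 | 3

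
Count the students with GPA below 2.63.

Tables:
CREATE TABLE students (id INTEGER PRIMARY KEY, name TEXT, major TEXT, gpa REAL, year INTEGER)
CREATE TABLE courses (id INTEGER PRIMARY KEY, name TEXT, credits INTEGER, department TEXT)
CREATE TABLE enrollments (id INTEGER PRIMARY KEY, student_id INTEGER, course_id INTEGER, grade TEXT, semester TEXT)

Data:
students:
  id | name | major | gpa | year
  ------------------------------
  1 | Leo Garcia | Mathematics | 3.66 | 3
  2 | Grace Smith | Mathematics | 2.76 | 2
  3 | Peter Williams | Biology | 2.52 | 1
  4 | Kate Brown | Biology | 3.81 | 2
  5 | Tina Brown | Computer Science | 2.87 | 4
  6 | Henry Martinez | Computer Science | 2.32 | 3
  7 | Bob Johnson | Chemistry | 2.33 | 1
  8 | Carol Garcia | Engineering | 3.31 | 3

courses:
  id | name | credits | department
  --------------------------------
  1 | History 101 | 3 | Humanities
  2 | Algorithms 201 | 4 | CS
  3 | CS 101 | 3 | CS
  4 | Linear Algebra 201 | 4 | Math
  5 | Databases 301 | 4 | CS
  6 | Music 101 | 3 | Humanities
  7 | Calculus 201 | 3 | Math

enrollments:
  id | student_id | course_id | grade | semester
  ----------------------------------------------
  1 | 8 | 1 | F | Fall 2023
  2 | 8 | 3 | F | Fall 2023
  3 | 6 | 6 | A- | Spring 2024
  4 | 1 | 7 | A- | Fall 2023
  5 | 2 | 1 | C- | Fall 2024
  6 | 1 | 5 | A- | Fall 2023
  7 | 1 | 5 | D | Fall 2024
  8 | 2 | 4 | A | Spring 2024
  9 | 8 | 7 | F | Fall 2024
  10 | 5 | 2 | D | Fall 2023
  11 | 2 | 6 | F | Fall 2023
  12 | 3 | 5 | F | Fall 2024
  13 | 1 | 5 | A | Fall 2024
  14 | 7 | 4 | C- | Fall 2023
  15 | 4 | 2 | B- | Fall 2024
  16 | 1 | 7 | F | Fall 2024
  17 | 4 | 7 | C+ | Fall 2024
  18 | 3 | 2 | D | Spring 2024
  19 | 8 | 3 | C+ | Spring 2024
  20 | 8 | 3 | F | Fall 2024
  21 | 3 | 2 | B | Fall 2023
SELECT COUNT(*) FROM students WHERE gpa < 2.63

Execution result:
3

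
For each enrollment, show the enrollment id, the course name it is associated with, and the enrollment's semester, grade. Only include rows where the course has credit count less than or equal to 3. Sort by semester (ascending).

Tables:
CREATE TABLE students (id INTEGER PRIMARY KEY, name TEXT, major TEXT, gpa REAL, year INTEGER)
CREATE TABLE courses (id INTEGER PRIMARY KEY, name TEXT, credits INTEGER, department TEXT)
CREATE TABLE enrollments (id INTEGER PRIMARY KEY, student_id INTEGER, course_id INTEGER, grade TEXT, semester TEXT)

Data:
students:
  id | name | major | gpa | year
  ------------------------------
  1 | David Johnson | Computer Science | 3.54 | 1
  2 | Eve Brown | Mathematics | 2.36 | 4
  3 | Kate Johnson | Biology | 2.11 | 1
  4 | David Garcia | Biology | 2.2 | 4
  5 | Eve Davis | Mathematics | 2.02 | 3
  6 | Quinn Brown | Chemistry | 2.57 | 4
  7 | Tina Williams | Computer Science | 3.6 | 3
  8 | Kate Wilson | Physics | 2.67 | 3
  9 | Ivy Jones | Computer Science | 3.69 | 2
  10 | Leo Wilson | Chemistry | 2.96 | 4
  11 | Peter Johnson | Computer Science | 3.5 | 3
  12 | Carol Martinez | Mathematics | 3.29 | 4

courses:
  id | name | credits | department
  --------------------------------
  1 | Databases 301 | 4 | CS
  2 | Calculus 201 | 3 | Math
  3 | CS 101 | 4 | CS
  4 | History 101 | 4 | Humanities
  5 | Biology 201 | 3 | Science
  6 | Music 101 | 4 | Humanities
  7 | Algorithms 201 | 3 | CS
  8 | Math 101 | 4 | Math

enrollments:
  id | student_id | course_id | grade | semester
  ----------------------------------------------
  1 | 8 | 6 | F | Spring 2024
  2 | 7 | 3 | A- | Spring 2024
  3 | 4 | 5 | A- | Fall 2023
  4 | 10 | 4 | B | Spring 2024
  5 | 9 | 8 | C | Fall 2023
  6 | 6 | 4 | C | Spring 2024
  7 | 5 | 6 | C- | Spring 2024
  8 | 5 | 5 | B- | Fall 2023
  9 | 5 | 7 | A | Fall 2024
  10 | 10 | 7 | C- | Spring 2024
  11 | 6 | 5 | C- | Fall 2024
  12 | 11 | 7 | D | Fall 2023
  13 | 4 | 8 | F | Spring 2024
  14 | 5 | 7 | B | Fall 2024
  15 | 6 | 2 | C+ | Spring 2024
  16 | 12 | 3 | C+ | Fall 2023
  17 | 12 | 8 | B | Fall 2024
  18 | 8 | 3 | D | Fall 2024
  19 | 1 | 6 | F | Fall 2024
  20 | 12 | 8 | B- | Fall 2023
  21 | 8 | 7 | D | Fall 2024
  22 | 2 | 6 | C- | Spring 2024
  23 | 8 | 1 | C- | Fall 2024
SELECT c.id, p.name AS course, c.semester, c.grade FROM enrollments c JOIN courses p ON c.course_id = p.id WHERE p.credits <= 3 ORDER BY c.semester ASC

Execution result:
id | course | semester | grade
3 | Biology 201 | Fall 2023 | A-
8 | Biology 201 | Fall 2023 | B-
12 | Algorithms 201 | Fall 2023 | D
9 | Algorithms 201 | Fall 2024 | A
11 | Biology 201 | Fall 2024 | C-
14 | Algorithms 201 | Fall 2024 | B
21 | Algorithms 201 | Fall 2024 | D
10 | Algorithms 201 | Spring 2024 | C-
15 | Calculus 201 | Spring 2024 | C+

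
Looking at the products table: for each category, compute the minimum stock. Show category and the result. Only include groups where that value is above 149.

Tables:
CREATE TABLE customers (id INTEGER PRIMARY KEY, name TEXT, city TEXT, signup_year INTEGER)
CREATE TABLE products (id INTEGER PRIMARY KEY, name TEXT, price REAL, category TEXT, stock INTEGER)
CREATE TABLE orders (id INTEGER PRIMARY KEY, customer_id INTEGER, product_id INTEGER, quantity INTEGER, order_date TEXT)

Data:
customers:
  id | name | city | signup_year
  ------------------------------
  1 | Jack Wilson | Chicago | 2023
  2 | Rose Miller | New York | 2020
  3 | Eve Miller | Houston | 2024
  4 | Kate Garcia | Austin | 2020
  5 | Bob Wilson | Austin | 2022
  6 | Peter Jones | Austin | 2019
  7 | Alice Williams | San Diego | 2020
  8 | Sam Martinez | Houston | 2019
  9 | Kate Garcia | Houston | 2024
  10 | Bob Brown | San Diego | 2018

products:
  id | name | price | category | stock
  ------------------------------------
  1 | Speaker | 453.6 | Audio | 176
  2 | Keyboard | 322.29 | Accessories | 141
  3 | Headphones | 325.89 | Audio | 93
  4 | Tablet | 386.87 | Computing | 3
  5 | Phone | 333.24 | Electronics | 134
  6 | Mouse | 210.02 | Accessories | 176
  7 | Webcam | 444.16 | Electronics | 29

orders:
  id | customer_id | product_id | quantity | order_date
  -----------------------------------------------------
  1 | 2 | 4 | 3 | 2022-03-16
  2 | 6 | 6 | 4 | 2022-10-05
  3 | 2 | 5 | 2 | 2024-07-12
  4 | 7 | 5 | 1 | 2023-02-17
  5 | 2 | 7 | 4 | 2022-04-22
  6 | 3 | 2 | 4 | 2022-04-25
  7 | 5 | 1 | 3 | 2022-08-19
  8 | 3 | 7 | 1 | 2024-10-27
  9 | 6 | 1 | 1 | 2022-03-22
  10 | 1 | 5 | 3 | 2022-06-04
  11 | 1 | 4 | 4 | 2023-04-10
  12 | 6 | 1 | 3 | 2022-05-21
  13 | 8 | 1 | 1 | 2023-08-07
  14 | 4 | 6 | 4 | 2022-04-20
SELECT category, MIN(stock) AS min_stock FROM products GROUP BY category HAVING MIN(stock) > 149

Execution result:
(no rows)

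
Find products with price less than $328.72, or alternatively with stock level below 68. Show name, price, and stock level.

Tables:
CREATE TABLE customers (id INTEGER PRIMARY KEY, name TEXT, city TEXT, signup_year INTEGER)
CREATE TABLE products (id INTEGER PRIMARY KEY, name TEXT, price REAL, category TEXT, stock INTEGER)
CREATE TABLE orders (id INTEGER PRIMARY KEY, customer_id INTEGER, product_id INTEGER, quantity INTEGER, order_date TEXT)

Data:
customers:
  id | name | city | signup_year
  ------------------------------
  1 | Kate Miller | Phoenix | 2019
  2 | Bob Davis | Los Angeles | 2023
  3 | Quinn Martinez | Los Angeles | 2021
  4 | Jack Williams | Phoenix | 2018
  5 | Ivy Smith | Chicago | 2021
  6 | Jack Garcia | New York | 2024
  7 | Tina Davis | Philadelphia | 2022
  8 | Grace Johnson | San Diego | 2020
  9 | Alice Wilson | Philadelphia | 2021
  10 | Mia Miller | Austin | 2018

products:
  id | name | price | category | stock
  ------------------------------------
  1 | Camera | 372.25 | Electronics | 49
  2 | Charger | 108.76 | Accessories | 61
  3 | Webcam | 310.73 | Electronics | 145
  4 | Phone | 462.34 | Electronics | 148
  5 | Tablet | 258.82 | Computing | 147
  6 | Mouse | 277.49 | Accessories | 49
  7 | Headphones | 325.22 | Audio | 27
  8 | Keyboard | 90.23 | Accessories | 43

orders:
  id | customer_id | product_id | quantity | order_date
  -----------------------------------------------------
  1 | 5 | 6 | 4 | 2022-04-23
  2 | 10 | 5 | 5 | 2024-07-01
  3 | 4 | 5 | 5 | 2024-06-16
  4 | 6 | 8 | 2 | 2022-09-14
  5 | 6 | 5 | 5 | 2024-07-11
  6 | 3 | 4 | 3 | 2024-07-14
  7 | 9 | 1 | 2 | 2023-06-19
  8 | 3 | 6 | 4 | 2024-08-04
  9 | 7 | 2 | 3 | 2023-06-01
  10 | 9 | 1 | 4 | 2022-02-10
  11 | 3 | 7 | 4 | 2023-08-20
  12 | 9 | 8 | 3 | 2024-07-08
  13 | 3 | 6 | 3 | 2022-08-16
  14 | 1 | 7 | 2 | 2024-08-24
SELECT name, price, stock FROM products WHERE price < 328.72 OR stock < 68

Execution result:
name | price | stock
Camera | 372.25 | 49
Charger | 108.76 | 61
Webcam | 310.73 | 145
Tablet | 258.82 | 147
Mouse | 277.49 | 49
Headphones | 325.22 | 27
Keyboard | 90.23 | 43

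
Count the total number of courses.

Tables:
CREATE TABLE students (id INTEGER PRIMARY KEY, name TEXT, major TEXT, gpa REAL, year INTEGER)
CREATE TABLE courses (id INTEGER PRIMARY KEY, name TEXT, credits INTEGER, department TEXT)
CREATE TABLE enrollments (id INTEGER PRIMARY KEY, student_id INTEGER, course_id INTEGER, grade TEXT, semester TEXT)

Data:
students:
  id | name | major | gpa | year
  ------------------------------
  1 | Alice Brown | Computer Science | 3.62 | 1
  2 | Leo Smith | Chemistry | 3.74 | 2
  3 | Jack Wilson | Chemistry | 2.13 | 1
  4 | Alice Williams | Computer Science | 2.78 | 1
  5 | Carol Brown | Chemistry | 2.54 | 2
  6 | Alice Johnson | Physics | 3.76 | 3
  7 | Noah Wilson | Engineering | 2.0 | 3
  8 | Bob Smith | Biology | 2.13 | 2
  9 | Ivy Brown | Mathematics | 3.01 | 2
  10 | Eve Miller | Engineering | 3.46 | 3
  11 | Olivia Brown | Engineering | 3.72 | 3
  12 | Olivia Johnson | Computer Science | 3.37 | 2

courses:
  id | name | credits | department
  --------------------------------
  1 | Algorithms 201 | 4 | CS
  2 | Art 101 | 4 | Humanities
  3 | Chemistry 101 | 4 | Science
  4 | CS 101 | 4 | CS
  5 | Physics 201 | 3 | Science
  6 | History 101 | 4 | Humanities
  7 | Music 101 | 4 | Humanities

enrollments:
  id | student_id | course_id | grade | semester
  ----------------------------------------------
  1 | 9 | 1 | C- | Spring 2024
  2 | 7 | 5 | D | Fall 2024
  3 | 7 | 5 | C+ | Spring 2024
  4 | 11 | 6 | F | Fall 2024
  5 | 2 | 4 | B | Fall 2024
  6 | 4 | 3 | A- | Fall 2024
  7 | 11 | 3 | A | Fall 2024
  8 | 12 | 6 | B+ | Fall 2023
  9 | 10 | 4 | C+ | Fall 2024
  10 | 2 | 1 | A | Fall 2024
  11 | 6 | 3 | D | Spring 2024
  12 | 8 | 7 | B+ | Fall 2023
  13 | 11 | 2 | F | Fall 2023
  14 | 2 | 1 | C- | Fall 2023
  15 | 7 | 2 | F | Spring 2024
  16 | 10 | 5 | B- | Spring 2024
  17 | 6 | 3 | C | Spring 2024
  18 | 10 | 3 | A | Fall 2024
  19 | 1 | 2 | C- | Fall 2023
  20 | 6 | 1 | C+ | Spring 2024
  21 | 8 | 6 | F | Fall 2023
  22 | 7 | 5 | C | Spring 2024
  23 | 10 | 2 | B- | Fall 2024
SELECT COUNT(*) FROM courses

Execution result:
7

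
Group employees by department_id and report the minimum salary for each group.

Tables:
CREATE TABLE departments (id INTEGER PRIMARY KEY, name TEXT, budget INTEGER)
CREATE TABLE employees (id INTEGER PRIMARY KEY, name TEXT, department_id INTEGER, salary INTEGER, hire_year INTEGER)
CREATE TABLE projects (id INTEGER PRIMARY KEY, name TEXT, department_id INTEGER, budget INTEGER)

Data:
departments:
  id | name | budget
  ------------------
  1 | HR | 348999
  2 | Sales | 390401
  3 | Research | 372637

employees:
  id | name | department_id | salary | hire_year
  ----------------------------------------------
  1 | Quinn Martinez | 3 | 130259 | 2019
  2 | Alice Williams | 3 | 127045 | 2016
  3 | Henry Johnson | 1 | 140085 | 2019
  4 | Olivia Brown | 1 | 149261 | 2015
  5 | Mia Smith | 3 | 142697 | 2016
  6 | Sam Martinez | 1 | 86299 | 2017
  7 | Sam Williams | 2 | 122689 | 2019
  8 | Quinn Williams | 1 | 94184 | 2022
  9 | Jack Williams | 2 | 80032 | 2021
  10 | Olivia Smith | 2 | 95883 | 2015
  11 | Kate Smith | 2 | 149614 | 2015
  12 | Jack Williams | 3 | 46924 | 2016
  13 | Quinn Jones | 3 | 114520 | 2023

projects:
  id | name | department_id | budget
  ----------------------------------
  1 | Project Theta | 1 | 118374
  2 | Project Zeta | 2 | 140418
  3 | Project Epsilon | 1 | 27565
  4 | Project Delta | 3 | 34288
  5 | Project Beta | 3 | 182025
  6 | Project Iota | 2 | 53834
SELECT department_id, MIN(salary) AS min_salary FROM employees GROUP BY department_id

Execution result:
department_id | min_salary
1 | 86299
2 | 80032
3 | 46924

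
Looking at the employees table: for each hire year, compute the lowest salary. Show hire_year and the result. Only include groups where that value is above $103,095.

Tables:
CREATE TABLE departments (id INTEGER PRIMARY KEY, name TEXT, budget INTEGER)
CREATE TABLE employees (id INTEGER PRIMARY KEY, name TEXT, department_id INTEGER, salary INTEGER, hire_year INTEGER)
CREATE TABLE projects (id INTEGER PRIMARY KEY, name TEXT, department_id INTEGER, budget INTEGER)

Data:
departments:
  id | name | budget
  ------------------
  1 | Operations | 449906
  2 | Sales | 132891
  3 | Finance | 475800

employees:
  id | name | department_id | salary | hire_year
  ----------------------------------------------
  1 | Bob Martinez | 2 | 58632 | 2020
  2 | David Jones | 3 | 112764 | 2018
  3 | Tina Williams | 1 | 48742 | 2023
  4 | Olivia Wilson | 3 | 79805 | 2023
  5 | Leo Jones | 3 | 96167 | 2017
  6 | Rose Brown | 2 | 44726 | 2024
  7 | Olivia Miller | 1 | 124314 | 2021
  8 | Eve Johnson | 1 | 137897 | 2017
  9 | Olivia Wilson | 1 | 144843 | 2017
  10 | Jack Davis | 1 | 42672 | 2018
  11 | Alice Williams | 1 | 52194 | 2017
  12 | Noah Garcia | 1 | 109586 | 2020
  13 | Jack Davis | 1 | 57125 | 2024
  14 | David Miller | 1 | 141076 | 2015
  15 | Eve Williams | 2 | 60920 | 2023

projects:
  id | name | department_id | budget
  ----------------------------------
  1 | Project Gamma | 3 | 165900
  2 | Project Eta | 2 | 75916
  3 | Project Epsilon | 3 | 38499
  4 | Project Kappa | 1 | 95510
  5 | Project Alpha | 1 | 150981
SELECT hire_year, MIN(salary) AS min_salary FROM employees GROUP BY hire_year HAVING MIN(salary) > 103095

Execution result:
hire_year | min_salary
2015 | 141076
2021 | 124314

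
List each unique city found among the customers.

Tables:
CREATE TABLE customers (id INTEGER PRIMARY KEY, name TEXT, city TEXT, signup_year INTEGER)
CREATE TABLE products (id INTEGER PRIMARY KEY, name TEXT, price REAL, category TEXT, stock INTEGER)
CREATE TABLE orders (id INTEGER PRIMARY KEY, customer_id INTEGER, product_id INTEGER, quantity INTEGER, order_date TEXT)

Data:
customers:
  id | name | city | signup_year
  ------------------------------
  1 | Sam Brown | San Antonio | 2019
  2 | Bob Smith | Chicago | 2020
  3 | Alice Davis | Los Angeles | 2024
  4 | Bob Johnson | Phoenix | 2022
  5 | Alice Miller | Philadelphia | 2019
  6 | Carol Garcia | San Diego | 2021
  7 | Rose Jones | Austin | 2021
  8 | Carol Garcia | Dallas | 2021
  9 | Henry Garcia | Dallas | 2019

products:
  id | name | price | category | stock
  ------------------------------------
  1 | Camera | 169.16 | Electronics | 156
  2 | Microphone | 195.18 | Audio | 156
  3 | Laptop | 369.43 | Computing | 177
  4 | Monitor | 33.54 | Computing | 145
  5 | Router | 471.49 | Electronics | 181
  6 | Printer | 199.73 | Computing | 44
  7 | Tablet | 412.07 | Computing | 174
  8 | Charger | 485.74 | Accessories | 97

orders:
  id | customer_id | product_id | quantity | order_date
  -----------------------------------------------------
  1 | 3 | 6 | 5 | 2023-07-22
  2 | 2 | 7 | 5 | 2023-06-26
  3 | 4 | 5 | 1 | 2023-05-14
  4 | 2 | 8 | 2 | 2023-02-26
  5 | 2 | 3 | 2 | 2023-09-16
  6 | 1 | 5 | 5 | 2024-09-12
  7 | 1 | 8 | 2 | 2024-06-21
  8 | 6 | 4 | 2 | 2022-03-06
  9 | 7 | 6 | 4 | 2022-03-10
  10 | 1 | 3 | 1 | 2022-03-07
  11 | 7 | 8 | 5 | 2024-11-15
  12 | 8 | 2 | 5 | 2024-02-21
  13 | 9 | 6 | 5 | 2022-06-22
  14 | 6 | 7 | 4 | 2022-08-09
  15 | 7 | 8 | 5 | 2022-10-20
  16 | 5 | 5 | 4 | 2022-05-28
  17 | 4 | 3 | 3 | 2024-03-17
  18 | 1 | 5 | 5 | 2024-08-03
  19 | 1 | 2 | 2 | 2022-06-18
SELECT DISTINCT city FROM customers

Execution result:
city
San Antonio
Chicago
Los Angeles
Phoenix
Philadelphia
San Diego
Austin
Dallas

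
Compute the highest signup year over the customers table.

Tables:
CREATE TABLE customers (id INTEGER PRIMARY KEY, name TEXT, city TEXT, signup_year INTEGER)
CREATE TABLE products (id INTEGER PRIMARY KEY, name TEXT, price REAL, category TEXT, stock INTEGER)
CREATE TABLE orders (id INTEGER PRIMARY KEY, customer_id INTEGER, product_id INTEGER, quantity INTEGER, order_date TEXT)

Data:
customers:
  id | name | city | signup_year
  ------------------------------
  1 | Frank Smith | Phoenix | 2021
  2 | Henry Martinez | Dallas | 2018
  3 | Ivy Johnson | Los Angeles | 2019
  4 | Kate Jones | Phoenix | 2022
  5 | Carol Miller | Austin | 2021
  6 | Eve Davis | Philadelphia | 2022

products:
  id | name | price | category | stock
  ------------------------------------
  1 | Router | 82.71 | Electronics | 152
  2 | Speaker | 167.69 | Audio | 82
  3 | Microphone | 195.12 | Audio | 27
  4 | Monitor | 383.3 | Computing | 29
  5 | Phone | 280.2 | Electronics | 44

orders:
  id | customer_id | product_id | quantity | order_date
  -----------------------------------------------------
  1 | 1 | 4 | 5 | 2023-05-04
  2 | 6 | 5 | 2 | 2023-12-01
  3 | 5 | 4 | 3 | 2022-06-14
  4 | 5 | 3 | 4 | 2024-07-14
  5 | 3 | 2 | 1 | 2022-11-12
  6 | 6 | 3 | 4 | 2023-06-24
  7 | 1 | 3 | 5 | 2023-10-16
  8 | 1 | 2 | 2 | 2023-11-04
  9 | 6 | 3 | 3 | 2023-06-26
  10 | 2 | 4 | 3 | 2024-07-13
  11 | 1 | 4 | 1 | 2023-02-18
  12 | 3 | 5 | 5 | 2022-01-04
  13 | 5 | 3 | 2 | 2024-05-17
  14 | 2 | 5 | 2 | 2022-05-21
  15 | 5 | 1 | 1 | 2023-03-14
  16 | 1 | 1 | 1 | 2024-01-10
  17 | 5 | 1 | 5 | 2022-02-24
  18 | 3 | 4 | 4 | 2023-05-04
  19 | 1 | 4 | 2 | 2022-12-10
SELECT MAX(signup_year) FROM customers

Execution result:
2022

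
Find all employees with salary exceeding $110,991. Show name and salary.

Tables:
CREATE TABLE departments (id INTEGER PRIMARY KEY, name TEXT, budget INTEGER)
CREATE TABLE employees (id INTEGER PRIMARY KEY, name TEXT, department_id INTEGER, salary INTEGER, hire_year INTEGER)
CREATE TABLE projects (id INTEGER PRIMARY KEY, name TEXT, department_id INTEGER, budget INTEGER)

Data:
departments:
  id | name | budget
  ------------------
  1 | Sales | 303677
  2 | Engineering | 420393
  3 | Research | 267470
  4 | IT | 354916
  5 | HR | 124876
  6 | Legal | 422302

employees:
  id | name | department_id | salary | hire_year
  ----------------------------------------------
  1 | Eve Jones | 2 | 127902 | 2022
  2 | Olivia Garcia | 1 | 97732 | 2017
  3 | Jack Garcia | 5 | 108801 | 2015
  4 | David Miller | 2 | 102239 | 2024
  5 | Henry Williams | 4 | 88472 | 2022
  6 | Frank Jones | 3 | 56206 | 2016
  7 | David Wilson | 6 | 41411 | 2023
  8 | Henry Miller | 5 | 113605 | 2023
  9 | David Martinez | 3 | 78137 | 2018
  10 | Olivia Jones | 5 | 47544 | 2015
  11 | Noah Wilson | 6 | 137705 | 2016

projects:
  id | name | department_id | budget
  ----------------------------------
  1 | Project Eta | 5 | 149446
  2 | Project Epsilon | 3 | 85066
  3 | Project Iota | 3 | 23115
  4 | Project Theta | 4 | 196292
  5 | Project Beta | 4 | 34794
SELECT name, salary FROM employees WHERE salary > 110991

Execution result:
name | salary
Eve Jones | 127902
Henry Miller | 113605
Noah Wilson | 137705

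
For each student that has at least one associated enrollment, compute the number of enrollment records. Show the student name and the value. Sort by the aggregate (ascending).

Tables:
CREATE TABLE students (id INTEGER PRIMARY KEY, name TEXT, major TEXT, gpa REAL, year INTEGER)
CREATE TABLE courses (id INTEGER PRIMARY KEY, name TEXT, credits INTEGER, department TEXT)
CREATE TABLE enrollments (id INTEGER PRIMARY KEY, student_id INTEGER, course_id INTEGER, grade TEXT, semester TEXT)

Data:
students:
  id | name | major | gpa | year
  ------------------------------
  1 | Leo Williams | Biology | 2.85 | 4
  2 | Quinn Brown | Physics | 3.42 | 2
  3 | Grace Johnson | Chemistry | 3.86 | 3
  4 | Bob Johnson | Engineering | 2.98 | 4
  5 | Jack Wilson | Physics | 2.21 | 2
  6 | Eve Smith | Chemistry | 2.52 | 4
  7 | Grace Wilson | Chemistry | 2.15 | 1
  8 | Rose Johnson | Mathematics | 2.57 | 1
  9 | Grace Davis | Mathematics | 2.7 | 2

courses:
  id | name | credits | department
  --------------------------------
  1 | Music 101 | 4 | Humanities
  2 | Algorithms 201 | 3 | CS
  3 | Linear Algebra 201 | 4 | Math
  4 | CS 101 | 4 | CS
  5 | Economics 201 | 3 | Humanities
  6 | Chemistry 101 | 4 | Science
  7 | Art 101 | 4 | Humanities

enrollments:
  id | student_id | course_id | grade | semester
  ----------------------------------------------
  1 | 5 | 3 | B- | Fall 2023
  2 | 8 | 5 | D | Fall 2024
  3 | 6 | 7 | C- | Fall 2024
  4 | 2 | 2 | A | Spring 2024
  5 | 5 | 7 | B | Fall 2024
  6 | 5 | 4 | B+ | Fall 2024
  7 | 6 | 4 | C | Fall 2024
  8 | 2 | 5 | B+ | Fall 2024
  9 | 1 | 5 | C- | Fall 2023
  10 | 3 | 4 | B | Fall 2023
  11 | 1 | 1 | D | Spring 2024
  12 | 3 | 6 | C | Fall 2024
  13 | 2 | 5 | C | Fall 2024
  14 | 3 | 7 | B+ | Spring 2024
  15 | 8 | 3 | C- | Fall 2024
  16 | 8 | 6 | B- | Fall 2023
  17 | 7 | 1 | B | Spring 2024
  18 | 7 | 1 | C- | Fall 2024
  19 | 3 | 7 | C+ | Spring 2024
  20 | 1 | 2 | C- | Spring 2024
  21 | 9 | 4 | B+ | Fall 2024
SELECT p.name, COUNT(*) AS n FROM enrollments c JOIN students p ON c.student_id = p.id GROUP BY p.id, p.name ORDER BY n ASC

Execution result:
name | n
Grace Davis | 1
Eve Smith | 2
Grace Wilson | 2
Leo Williams | 3
Quinn Brown | 3
Jack Wilson | 3
Rose Johnson | 3
Grace Johnson | 4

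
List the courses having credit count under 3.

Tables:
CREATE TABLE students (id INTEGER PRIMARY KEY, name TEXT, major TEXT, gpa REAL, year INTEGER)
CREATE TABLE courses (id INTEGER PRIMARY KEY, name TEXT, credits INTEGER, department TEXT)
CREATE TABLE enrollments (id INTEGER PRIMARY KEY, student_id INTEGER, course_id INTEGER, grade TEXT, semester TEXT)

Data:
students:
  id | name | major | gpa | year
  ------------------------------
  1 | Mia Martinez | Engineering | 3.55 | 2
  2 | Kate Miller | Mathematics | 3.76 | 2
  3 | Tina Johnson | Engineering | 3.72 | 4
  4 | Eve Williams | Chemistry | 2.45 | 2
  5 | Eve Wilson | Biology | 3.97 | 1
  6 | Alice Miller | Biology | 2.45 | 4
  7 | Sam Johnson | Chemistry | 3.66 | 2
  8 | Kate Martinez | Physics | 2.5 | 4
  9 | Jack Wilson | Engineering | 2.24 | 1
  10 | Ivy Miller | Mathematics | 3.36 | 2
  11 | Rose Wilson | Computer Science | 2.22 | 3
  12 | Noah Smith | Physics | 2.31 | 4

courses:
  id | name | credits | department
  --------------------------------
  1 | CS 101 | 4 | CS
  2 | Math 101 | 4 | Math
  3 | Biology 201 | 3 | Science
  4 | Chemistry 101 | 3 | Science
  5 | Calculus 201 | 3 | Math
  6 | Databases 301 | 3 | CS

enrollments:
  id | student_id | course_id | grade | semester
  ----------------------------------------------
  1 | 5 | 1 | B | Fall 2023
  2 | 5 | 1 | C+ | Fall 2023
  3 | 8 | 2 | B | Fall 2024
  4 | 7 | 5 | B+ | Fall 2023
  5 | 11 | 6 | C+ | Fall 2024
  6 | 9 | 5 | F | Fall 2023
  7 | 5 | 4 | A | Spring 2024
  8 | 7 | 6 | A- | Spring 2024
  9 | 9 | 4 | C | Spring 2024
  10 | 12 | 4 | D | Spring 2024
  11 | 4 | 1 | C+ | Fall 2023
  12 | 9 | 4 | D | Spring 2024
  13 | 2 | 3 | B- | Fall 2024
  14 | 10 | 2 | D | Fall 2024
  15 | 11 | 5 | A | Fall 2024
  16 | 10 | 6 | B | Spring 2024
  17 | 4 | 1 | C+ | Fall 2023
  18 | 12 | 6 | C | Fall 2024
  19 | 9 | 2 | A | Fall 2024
SELECT name, credits FROM courses WHERE credits < 3

Execution result:
(no rows)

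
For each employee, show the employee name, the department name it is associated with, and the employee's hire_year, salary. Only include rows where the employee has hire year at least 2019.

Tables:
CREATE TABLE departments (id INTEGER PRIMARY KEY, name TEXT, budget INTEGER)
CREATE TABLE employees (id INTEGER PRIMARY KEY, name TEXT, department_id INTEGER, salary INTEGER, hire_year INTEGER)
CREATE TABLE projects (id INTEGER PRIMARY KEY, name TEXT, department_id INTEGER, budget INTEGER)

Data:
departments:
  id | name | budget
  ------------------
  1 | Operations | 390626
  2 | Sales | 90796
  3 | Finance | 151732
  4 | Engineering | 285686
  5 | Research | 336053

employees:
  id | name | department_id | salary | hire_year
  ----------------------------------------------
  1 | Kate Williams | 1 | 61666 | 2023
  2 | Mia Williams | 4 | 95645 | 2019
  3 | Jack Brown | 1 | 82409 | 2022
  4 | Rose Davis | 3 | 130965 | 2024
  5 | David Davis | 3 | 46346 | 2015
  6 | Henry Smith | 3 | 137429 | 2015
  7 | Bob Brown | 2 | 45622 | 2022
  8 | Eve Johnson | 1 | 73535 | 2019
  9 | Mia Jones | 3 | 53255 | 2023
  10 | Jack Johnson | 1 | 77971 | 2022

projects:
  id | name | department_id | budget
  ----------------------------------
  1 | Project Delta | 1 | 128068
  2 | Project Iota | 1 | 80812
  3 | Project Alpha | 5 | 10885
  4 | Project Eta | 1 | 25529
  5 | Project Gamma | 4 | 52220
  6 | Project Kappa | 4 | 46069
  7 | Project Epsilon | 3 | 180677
SELECT c.name, p.name AS department, c.hire_year, c.salary FROM employees c JOIN departments p ON c.department_id = p.id WHERE c.hire_year >= 2019

Execution result:
name | department | hire_year | salary
Kate Williams | Operations | 2023 | 61666
Mia Williams | Engineering | 2019 | 95645
Jack Brown | Operations | 2022 | 82409
Rose Davis | Finance | 2024 | 130965
Bob Brown | Sales | 2022 | 45622
Eve Johnson | Operations | 2019 | 73535
Mia Jones | Finance | 2023 | 53255
Jack Johnson | Operations | 2022 | 77971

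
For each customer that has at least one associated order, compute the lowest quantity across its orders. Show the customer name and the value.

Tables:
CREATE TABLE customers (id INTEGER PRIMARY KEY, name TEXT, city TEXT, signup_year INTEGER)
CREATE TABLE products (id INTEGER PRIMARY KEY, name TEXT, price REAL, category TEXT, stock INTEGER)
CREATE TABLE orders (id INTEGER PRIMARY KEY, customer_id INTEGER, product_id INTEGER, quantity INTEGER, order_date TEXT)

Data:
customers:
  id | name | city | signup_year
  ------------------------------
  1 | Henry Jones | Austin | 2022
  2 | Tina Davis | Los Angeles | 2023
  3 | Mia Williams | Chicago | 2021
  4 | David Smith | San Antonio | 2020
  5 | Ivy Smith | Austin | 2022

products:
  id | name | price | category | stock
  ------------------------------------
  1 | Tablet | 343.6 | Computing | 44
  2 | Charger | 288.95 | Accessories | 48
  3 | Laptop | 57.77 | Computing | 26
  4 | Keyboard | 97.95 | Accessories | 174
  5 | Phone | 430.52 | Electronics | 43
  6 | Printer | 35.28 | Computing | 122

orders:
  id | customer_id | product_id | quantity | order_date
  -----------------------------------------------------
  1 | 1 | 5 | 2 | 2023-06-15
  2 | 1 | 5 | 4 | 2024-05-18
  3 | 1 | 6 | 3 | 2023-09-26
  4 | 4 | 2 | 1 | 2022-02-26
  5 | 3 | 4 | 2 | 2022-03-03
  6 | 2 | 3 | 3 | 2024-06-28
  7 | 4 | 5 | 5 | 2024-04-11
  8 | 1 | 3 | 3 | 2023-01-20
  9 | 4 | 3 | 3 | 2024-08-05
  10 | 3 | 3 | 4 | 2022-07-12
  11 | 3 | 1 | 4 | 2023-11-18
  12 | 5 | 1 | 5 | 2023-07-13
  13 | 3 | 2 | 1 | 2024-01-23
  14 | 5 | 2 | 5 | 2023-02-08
SELECT p.name, MIN(c.quantity) AS min_quantity FROM orders c JOIN customers p ON c.customer_id = p.id GROUP BY p.id, p.name

Execution result:
name | min_quantity
Henry Jones | 2
Tina Davis | 3
Mia Williams | 1
David Smith | 1
Ivy Smith | 5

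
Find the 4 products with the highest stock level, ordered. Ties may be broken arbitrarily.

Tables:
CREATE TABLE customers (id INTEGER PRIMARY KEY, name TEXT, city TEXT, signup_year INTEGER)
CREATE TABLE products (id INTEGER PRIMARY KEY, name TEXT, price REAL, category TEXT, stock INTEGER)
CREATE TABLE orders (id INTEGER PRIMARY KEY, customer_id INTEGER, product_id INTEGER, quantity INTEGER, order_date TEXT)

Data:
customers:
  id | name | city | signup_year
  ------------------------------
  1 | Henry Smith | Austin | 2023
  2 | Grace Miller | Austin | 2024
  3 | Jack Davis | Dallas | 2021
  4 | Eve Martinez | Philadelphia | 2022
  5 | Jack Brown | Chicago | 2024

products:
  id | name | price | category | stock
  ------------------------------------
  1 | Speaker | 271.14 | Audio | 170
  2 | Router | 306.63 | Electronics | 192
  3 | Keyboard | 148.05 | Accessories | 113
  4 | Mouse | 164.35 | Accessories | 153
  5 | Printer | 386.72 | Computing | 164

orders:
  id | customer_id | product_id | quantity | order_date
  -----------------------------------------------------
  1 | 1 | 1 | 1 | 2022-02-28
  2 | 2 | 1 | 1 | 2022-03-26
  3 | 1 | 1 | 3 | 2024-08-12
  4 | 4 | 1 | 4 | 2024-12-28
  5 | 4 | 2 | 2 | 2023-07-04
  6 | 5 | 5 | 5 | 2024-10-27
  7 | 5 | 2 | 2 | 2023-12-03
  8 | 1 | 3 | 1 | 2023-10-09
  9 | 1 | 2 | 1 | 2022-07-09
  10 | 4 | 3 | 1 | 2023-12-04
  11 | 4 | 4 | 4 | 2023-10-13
SELECT name, stock FROM products ORDER BY stock DESC LIMIT 4

Execution result:
name | stock
Router | 192
Speaker | 170
Printer | 164
Mouse | 153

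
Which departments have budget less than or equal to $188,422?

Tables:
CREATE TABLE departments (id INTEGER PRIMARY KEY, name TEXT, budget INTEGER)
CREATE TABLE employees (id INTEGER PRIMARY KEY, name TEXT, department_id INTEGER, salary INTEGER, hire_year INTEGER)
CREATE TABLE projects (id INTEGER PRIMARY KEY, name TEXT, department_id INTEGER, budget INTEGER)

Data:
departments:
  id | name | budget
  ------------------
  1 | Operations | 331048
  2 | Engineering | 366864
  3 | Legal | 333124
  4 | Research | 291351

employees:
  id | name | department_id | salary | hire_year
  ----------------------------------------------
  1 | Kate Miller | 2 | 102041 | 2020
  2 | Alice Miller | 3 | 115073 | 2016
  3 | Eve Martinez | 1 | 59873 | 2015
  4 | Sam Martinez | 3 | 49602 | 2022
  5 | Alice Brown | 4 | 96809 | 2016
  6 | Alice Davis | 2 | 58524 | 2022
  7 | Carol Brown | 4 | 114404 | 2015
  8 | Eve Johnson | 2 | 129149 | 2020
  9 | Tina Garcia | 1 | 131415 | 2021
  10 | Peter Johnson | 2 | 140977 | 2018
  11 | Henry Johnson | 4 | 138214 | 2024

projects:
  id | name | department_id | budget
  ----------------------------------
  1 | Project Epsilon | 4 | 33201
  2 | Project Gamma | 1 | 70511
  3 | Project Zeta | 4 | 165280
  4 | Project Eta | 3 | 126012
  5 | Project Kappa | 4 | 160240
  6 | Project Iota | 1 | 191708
SELECT name, budget FROM departments WHERE budget <= 188422

Execution result:
(no rows)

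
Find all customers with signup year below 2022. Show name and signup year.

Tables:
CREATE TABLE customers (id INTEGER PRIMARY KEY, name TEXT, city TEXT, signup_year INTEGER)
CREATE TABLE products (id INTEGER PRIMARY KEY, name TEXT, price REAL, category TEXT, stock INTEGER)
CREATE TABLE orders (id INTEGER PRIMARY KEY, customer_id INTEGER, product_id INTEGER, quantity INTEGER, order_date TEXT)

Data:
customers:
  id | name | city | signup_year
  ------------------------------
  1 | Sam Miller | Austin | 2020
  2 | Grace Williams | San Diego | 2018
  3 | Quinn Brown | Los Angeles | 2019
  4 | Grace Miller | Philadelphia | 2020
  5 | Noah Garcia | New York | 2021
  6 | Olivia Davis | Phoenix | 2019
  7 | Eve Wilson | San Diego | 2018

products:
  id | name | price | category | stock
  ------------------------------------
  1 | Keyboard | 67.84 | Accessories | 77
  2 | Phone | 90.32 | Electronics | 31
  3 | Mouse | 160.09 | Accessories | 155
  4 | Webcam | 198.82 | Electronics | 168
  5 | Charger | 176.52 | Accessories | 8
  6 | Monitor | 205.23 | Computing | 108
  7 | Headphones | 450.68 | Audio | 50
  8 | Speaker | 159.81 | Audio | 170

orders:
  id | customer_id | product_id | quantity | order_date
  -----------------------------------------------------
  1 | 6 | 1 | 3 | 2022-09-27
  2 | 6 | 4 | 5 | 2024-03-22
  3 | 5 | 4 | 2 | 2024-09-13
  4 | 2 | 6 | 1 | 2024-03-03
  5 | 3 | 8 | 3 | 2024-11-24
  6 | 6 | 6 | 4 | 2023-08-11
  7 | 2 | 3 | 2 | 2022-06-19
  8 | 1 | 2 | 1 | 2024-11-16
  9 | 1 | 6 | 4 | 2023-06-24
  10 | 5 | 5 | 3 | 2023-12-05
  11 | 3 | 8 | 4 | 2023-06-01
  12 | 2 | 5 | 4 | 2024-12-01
SELECT name, signup_year FROM customers WHERE signup_year < 2022

Execution result:
name | signup_year
Sam Miller | 2020
Grace Williams | 2018
Quinn Brown | 2019
Grace Miller | 2020
Noah Garcia | 2021
Olivia Davis | 2019
Eve Wilson | 2018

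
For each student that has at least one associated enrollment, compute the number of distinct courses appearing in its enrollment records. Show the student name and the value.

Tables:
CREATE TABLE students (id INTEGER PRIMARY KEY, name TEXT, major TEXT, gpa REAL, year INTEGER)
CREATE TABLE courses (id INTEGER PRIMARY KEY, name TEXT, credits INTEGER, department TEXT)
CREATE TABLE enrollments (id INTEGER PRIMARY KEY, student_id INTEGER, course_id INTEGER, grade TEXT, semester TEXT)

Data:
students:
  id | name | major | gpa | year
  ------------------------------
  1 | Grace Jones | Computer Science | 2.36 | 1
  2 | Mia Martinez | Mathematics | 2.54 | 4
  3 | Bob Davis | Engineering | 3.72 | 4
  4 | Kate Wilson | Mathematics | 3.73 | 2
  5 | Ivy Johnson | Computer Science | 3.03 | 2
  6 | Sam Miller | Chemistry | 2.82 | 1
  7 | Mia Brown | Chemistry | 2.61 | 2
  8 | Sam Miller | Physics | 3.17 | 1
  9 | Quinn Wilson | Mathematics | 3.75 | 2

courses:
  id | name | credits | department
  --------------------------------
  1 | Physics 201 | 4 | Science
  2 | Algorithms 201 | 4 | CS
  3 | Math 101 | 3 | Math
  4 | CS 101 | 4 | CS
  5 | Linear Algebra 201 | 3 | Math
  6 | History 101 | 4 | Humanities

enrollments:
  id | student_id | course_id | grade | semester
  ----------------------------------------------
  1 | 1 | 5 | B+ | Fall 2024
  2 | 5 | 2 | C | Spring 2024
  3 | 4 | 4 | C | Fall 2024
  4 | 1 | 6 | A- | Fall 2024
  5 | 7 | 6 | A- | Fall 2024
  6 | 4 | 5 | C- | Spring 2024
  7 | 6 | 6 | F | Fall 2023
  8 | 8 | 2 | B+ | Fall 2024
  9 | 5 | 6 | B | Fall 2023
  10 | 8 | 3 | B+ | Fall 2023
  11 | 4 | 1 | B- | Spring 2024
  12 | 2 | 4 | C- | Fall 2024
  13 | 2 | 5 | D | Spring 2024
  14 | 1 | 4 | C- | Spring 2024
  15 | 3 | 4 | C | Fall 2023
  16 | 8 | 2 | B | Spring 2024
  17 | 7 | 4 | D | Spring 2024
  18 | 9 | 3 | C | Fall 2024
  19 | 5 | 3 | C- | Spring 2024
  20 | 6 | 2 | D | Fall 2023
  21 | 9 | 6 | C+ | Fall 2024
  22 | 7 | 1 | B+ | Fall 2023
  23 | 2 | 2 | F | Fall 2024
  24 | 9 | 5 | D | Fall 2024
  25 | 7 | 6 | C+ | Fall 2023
SELECT p.name, COUNT(DISTINCT c.course_id) AS distinct_course_count FROM enrollments c JOIN students p ON c.student_id = p.id GROUP BY p.id, p.name

Execution result:
name | distinct_course_count
Grace Jones | 3
Mia Martinez | 3
Bob Davis | 1
Kate Wilson | 3
Ivy Johnson | 3
Sam Miller | 2
Mia Brown | 3
Sam Miller | 2
Quinn Wilson | 3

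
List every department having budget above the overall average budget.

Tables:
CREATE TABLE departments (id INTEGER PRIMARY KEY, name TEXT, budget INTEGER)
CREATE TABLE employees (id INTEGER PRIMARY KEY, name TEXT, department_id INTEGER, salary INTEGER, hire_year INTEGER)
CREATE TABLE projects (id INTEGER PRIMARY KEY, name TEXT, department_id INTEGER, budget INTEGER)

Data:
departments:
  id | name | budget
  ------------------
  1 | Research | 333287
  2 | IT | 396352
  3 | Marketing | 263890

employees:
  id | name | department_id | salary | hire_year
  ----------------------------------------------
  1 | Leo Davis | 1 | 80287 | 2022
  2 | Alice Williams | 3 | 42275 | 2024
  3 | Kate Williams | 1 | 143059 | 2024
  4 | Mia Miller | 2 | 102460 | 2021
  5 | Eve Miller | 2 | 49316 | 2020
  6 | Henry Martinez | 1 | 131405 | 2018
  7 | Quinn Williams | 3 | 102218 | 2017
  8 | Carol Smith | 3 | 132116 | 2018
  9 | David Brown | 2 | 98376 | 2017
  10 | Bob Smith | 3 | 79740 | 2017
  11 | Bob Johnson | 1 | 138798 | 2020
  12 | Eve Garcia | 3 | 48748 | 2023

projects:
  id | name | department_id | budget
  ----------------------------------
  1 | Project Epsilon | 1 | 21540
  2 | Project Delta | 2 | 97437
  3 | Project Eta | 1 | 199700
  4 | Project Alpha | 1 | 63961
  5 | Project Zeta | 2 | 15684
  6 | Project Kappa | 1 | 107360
SELECT name, budget FROM departments WHERE budget > (SELECT AVG(budget) FROM departments)

Execution result:
name | budget
Research | 333287
IT | 396352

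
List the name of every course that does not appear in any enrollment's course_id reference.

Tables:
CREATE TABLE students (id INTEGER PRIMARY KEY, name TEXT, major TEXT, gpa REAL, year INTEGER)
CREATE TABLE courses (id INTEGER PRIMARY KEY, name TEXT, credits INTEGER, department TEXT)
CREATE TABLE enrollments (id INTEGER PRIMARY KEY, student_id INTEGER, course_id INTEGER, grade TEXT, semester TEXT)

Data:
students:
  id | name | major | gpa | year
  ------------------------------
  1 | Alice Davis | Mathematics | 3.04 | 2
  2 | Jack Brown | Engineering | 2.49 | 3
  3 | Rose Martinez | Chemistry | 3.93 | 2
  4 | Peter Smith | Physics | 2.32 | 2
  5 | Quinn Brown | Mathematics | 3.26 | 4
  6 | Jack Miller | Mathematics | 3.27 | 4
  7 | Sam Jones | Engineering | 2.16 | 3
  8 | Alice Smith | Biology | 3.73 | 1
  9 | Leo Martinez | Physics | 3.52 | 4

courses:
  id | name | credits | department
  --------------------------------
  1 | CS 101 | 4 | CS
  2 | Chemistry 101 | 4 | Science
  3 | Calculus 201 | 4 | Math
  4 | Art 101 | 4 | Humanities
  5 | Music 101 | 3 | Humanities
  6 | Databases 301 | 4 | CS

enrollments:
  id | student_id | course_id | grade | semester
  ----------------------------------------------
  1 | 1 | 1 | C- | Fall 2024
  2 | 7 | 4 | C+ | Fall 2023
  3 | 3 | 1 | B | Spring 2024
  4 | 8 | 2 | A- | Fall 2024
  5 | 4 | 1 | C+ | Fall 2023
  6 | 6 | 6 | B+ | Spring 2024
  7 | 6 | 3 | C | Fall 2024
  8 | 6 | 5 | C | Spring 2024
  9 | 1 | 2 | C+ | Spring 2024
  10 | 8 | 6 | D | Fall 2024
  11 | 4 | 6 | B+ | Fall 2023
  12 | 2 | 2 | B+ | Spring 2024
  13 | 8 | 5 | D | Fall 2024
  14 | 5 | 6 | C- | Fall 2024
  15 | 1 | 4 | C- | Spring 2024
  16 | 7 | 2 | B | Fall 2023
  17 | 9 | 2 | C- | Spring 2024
SELECT p.name FROM courses p LEFT JOIN enrollments c ON c.course_id = p.id WHERE c.id IS NULL

Execution result:
(no rows)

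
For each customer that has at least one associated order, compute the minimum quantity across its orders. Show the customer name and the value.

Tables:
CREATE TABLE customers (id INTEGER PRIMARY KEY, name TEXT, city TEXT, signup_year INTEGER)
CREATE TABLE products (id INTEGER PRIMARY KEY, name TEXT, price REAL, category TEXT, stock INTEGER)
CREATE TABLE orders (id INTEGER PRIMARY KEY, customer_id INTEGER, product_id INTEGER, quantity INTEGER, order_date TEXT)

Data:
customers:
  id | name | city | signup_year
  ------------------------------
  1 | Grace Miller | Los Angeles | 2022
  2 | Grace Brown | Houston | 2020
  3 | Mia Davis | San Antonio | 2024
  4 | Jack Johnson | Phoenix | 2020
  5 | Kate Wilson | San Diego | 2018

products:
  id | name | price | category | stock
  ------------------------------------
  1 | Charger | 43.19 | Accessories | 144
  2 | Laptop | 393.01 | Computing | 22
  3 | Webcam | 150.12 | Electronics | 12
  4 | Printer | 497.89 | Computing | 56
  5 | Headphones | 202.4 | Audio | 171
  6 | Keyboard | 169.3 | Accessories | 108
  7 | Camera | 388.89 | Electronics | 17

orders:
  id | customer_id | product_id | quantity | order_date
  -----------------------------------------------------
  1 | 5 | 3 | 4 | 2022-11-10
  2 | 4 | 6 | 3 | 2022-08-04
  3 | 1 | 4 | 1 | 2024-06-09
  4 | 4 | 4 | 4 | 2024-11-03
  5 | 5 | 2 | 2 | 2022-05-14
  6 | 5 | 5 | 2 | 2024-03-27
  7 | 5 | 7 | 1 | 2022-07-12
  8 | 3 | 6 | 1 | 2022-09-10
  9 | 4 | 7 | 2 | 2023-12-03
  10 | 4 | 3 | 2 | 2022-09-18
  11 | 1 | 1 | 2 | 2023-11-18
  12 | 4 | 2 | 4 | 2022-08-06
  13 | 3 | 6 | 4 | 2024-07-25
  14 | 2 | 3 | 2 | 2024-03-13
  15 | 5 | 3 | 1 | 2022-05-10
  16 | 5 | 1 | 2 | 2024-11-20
SELECT p.name, MIN(c.quantity) AS min_quantity FROM orders c JOIN customers p ON c.customer_id = p.id GROUP BY p.id, p.name

Execution result:
name | min_quantity
Grace Miller | 1
Grace Brown | 2
Mia Davis | 1
Jack Johnson | 2
Kate Wilson | 1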